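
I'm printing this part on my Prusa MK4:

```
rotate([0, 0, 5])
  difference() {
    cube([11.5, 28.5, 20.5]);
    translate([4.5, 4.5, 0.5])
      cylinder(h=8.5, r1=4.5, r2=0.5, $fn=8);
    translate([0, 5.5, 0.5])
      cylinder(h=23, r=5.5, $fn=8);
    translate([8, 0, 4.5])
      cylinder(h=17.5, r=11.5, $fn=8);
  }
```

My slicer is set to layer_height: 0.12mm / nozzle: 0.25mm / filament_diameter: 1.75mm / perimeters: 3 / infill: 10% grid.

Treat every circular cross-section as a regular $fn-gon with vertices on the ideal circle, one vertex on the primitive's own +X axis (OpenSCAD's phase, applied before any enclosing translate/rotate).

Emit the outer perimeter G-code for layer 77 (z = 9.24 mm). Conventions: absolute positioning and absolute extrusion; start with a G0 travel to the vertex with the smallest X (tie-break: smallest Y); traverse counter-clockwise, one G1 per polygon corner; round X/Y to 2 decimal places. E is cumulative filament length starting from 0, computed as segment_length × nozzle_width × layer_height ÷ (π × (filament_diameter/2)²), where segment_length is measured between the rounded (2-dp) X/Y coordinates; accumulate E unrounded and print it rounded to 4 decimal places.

G0 X-2.48 Y28.39 Z9.24
G1 X-0.96 Y10.96 E0.2182
G1 X2.55 Y9.85 E0.2641
G1 X6.97 Y12.15 E0.3263
G1 X10.58 Y11.01 E0.3735
G1 X8.97 Y29.39 E0.6036
G1 X-2.48 Y28.39 E0.7470

At z = 9.24 mm: the cube (footprint 11.5×28.5) is included at this height; the cone at (4.5, 4.5) does not reach this height (z outside [0.5, 9]); the r=5.5 cylinder at (0, 5.5) gives a regular 8-gon of circumradius 5.5 (constant along its height); the r=11.5 cylinder at (8, 0) gives a regular 8-gon of circumradius 11.5 (constant along its height); After the difference (first − rest): starting from the 11.5×28.5 cube, the r=5.5 cylinder at (0, 5.5) partially overlaps it — only the 42.78 mm² overlap (of its 85.56 mm²) is removed, clipping the outline; the r=11.5 cylinder at (8, 0) partially overlaps it — only the 78.46 mm² overlap (of its 374.06 mm²) is removed, clipping the outline — 1 connected region; (whole slice rotated 5° about Z — lengths, areas and connectivity unchanged). The outline is a single polygon with 6 vertices. Extrusion per mm of travel: 0.25 × 0.12 / (π × 0.875²) = 0.012473. Accumulating E over each segment gives final E = 0.7470.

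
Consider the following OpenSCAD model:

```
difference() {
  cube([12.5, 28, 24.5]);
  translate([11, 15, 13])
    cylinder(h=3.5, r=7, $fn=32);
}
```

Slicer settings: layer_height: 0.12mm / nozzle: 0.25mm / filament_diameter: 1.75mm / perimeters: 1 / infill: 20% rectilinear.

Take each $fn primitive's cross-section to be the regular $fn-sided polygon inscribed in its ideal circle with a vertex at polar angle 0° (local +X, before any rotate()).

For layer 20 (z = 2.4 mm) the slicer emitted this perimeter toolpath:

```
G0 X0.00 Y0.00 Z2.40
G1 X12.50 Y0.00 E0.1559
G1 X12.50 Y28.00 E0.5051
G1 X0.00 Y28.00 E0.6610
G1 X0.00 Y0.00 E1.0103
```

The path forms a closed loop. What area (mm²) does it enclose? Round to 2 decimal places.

Apply the shoelace formula to the sequence of (X, Y) vertices; enclosed area = 350.00 mm².

350.00 mm²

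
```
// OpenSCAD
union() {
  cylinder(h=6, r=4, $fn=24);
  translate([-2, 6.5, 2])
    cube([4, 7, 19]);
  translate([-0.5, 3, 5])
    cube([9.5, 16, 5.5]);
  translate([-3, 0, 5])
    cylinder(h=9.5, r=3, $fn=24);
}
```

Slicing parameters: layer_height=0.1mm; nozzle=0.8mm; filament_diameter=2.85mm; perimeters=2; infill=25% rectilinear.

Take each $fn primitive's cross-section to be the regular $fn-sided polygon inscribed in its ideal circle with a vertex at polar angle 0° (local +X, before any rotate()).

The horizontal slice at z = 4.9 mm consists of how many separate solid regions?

At z = 4.9 mm: the r=4 cylinder contributes a regular 24-gon of circumradius 4; the cube at (-2, 6.5) is present — its section is the full 4×7 rectangle; the cube at (-0.5, 3) is absent (z outside [5, 10.5]); the cylinder at (-3, 0) is not intersected at this z (z outside [5, 14.5]); Merging all regions: the 2 present regions are separate (no shared area or edge), so areas and boundary lengths simply add and each stays a separate island — 2 connected regions. The result has 2 disconnected regions.

2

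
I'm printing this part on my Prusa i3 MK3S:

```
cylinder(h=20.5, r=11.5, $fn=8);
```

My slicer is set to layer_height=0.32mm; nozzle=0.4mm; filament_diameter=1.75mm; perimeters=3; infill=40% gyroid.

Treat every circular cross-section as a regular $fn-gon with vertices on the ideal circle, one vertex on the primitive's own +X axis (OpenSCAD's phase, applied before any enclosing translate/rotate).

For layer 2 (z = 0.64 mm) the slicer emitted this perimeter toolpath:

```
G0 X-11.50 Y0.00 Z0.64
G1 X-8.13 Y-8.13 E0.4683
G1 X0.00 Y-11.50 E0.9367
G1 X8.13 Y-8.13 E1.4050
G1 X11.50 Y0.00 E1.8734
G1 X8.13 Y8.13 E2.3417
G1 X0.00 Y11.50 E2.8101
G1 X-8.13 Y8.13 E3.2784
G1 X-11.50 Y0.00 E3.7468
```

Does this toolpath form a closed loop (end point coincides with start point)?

yes

Start point (G0): (-11.50, 0.00). End point (last G1): the path returns to the start — closed.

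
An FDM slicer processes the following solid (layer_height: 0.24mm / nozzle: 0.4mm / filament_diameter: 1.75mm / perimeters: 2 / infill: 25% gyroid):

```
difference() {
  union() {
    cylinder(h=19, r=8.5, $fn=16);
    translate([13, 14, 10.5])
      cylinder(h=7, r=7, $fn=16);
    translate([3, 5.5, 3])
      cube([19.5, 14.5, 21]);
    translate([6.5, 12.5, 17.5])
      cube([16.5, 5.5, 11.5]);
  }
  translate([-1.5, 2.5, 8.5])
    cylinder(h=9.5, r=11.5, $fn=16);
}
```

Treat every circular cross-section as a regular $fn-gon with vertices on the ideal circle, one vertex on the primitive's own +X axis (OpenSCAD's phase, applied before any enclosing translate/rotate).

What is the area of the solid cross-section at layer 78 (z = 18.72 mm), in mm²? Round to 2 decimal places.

502.05 mm²

At z = 18.72 mm: the r=8.5 cylinder contributes a regular 16-gon of circumradius 8.5 (area = (16/2)·8.500²·sin(360°/16) = 221.19 mm²); the cylinder at (13, 14) does not reach this height (z outside [10.5, 17.5]); the cube at (3, 5.5) (footprint 19.5×14.5) is included at this height (area 282.75 mm²); the 16.5×5.5 cube at (6.5, 12.5) contributes its full rectangle (area 90.75 mm²); Combining (union): the regions partially overlap — summed areas 594.69 mm² minus the doubly-counted overlap 92.64 mm² gives 502.05 mm² — area = 502.05 mm²; the cylinder at (-1.5, 2.5) is not intersected at this z (z outside [8.5, 18]); Taking the first minus the rest: none of the subtracted shapes is present at this height, so that combined region is unchanged — area = 502.05 mm². Overall, the cross-section is a single solid region. Net area = 502.05 mm².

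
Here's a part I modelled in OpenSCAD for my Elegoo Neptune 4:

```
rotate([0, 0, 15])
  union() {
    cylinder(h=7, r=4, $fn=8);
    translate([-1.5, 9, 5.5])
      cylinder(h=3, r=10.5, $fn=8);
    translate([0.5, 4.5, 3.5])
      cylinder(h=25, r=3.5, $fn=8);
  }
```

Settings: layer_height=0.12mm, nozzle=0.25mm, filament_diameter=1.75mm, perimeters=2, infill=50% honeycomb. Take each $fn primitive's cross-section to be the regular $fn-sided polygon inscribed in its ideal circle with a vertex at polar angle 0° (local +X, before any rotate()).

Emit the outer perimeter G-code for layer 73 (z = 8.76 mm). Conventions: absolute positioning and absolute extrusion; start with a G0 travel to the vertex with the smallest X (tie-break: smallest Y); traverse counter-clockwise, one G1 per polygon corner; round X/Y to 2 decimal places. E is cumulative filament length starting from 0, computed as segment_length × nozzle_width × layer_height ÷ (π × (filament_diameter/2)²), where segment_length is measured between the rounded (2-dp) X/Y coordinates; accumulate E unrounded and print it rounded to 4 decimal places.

G0 X-4.06 Y3.57 Z8.76
G1 X-2.43 Y1.44 E0.0335
G1 X0.22 Y1.10 E0.0668
G1 X2.35 Y2.73 E0.1002
G1 X2.70 Y5.38 E0.1336
G1 X1.07 Y7.51 E0.1670
G1 X-1.59 Y7.86 E0.2005
G1 X-3.71 Y6.23 E0.2338
G1 X-4.06 Y3.57 E0.2673

At z = 8.76 mm: the cylinder does not reach this height (z outside [0, 7]); the cylinder at (-1.5, 9) does not reach this height (z outside [5.5, 8.5]); the r=3.5 cylinder at (0.5, 4.5) gives a regular 8-gon of circumradius 3.5 (constant along its height); Merging all regions: only the r=3.5 cylinder at (0.5, 4.5) is present, so the union is just that shape — 1 connected region; (rotated 15° about Z; rotation is an isometry so areas/perimeters/island counts are preserved). The outline is a single polygon with 8 vertices. Extrusion per mm of travel: 0.25 × 0.12 / (π × 0.875²) = 0.012473. Accumulating E over each segment gives final E = 0.2673.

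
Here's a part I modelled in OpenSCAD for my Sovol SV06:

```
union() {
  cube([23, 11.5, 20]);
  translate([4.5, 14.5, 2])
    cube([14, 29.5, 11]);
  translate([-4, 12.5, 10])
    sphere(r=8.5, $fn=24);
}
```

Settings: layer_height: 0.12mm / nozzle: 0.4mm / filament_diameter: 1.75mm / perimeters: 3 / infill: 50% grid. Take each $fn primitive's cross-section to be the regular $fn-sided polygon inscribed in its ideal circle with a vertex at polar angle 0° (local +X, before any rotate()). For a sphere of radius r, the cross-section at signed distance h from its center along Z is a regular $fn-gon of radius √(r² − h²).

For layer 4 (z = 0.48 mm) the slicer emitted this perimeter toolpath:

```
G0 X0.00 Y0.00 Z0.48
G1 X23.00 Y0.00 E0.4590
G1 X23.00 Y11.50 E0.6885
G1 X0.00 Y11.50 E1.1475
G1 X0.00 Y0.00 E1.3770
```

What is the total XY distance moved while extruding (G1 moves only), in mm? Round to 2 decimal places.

69.00 mm

Sum the Euclidean lengths of each G1 segment: total = 69.00 mm.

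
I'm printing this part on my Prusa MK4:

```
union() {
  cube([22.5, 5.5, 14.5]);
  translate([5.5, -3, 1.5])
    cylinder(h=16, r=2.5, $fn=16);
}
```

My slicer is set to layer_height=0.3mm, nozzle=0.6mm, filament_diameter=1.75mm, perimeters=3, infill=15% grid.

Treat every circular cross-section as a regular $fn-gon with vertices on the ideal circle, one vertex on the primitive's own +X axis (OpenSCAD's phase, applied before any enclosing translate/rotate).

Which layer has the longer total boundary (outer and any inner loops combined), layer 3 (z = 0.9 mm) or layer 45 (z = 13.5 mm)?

Layer 3 (z = 0.9): the cube (footprint 22.5×5.5) is included at this height (perimeter 56.00 mm); the cylinder at (5.5, -3) is absent (z outside [1.5, 17.5]); Merging all regions: only the 22.5×5.5 cube is present, so the union is just that shape — boundary = 56.00 mm. So its perimeter = 56.00 mm. Layer 45 (z = 13.5): the 22.5×5.5 cube contributes its full rectangle (perimeter 56.00 mm); the r=2.5 cylinder at (5.5, -3) gives a regular 16-gon of circumradius 2.5 (constant along its height) (perimeter = 2·16·2.500·sin(180°/16) = 15.61 mm); Combining (union): the 2 present regions are separate (no shared area or edge), so areas and boundary lengths simply add and each stays a separate island — boundary = 71.61 mm. So its perimeter = 71.61 mm. Layer 45 is larger (71.61 vs 56.00 mm).

layer 45 (z = 13.5 mm)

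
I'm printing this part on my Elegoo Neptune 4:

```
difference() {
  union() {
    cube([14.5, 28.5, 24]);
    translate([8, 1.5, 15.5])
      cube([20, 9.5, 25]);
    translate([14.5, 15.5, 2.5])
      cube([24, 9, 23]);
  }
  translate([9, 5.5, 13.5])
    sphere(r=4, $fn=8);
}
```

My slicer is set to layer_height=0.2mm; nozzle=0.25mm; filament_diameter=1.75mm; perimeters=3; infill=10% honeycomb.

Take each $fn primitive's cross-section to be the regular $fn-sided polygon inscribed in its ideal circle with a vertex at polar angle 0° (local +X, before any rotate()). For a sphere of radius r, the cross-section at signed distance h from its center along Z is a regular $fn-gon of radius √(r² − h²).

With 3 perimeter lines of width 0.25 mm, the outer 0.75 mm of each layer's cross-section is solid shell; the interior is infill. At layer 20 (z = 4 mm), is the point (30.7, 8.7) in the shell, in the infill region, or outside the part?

outside

At z = 4 mm: the cube is present — its section is the full 14.5×28.5 rectangle; the cube at (8, 1.5) does not reach this height (z outside [15.5, 40.5]); the 24×9 cube at (14.5, 15.5) contributes its full rectangle; Combining (union): the 2 present regions share edge segments without overlapping in area, so areas simply add but the touching pieces fuse into one outline (the shared edge portions become interior and drop out of the boundary) — 1 connected region; the sphere at (9, 5.5) does not reach this height (|z−center|=9.500 > r=4); Subtracting the remaining from the first: none of the subtracted shapes is present at this height, so that combined region is unchanged — 1 connected region. Overall, the cross-section is a single solid region. The nearest boundary edge runs (38.50, 15.50)→(14.50, 15.50); distance from the point to it = 6.80 mm. The point is not inside any of the regions above, so it lies outside the cross-section (6.80 mm from the nearest boundary).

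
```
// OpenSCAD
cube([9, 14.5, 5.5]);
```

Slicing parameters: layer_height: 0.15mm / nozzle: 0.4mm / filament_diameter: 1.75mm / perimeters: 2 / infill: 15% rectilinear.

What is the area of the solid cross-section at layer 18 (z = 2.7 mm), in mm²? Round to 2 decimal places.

130.50 mm²

At z = 2.7 mm: the cube (footprint 9×14.5) is included at this height (area 130.50 mm²). Overall, the cross-section is a single solid region. Net area = 130.50 mm².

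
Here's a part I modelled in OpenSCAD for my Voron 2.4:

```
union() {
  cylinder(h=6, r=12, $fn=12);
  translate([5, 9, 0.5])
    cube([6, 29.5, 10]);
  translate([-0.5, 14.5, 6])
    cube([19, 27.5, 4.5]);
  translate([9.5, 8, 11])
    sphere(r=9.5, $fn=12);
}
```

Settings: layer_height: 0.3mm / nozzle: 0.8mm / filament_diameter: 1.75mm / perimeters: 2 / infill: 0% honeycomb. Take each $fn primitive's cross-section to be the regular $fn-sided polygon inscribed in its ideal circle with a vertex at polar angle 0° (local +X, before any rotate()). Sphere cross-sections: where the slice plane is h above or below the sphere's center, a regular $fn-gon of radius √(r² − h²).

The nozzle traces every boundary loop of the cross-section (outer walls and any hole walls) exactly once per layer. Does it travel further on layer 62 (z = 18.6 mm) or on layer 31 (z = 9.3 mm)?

layer 31 (z = 9.3 mm)

Layer 62 (z = 18.6): the cylinder does not reach this height (z outside [0, 6]); the cube at (5, 9) is absent (z outside [0.5, 10.5]); the cube at (-0.5, 14.5) is not intersected at this z (z outside [6, 10.5]); the r=9.5 sphere at (9.5, 8) contributes a regular 12-gon of circumradius √(9.5²−7.6²) = 5.700 (perimeter = 2·12·5.700·sin(180°/12) = 35.41 mm); Taking the union: only the r=9.5 sphere at (9.5, 8) is present, so the union is just that shape — boundary = 35.41 mm. So its perimeter = 35.41 mm. Layer 31 (z = 9.3): the cylinder is not intersected at this z (z outside [0, 6]); the cube at (5, 9) (footprint 6×29.5) is included at this height (perimeter 71.00 mm); the cube at (-0.5, 14.5) is present — its section is the full 19×27.5 rectangle (perimeter 93.00 mm); the sphere at (9.5, 8): section is a regular 12-gon, circumradius = √(r²−h²) = √(9.5²−1.7²) = 9.347 (perimeter = 2·12·9.347·sin(180°/12) = 58.06 mm); Combining (union): the regions partially overlap (shared area 200.30 mm²), so the edge portions inside another operand are dropped and the merged outline is re-measured after clipping — boundary = 124.34 mm. So its perimeter = 124.34 mm. Layer 31 is larger (124.34 vs 35.41 mm).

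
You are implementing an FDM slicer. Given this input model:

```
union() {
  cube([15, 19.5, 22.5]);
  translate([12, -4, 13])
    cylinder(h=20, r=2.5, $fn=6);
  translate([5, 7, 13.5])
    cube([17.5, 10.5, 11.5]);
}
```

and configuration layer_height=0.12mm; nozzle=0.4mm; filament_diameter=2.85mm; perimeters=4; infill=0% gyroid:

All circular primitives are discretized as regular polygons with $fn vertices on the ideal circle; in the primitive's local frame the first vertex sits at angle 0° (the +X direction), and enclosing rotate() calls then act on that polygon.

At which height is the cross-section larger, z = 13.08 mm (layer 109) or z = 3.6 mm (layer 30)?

layer 109 (z = 13.08 mm)

Layer 109 (z = 13.08): the cube (footprint 15×19.5) is included at this height (area 292.50 mm²); the cylinder at (12, -4): section is a regular 6-gon, circumradius r=2.5 (area = (6/2)·2.500²·sin(360°/6) = 16.24 mm²); the cube at (5, 7) is not intersected at this z (z outside [13.5, 25]); Merging all regions: the 2 present regions are separate (no shared area or edge), so areas and boundary lengths simply add and each stays a separate island — area = 308.74 mm². So its area = 308.74 mm². Layer 30 (z = 3.6): the 15×19.5 cube contributes its full rectangle (area 292.50 mm²); the cylinder at (12, -4) does not reach this height (z outside [13, 33]); the cube at (5, 7) is not intersected at this z (z outside [13.5, 25]); Combining (union): only the 15×19.5 cube is present, so the union is just that shape — area = 292.50 mm². So its area = 292.50 mm². Layer 109 is larger (308.74 vs 292.50 mm²).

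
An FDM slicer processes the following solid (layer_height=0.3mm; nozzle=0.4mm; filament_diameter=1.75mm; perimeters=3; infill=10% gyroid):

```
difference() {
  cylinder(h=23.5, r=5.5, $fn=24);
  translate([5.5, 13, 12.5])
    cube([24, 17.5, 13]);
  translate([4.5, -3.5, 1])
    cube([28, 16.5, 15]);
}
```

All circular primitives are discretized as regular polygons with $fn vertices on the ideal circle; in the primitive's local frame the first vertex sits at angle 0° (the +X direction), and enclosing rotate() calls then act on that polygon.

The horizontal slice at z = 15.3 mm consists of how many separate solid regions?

1

At z = 15.3 mm: the r=5.5 cylinder contributes a regular 24-gon of circumradius 5.5; the cube at (5.5, 13) is present — its section is the full 24×17.5 rectangle; the cube at (4.5, -3.5) (footprint 28×16.5) is included at this height; Taking the first minus the rest: starting from the r=5.5 cylinder, the 24×17.5 cube at (5.5, 13) misses the remaining region (no effect); the 28×16.5 cube at (4.5, -3.5) partially overlaps it — only the 4.10 mm² overlap (of its 462.00 mm²) is removed, clipping the outline — 1 connected region. The result has 1 disconnected region.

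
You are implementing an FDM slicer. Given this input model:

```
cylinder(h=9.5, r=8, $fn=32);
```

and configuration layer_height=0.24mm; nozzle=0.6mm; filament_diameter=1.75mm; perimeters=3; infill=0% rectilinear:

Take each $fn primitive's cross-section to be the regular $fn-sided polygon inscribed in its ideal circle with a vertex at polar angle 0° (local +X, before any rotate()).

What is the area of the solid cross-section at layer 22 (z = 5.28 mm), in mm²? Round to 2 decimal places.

199.77 mm²

At z = 5.28 mm: the cylinder: section is a regular 32-gon, circumradius r=8 (area = (32/2)·8.000²·sin(360°/32) = 199.77 mm²). Overall, the cross-section is a single solid region. Net area = 199.77 mm².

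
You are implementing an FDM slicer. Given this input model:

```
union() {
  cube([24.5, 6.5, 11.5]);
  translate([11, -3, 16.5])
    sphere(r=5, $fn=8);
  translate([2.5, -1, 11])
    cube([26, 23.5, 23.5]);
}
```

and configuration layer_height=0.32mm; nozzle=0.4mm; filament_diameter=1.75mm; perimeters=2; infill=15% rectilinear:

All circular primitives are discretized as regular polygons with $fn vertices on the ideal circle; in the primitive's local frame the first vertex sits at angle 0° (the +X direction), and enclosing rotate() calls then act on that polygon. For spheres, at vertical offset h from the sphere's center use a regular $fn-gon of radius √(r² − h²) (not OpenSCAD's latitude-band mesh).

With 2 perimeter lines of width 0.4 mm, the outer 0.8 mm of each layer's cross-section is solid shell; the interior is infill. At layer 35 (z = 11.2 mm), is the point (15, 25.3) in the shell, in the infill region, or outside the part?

outside

At z = 11.2 mm: the 24.5×6.5 cube contributes its full rectangle; the sphere at (11, -3) is not intersected at this z (|z−center|=5.300 > r=5); the cube at (2.5, -1) (footprint 26×23.5) is included at this height; Merging all regions: the regions partially overlap (shared area 143.00 mm²), so overlapping operands fuse into one piece — 1 connected region. Overall, the cross-section is a single solid region. The nearest boundary edge runs (2.50, 22.50)→(28.50, 22.50); distance from the point to it = 2.80 mm. The point is not inside any of the regions above, so it lies outside the cross-section (2.80 mm from the nearest boundary).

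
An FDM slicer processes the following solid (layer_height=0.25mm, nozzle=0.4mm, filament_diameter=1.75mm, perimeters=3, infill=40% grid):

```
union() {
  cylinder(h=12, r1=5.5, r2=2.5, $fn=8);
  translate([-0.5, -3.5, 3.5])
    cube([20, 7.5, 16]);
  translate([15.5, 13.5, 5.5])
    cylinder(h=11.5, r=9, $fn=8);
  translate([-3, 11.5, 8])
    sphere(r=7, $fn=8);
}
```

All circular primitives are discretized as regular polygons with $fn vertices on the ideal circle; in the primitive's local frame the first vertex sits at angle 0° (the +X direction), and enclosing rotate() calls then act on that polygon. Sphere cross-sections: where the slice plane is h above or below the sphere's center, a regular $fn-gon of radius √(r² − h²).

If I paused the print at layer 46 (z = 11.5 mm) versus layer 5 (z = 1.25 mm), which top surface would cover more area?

layer 46 (z = 11.5 mm)

Layer 46 (z = 11.5): the cone (r1=5.5→r2=2.5) has section circumradius 2.625 here — a regular 8-gon (area = (8/2)·2.625²·sin(360°/8) = 19.49 mm²); the 20×7.5 cube at (-0.5, -3.5) contributes its full rectangle (area 150.00 mm²); the r=9 cylinder at (15.5, 13.5) contributes a regular 8-gon of circumradius 9 (area = (8/2)·9.000²·sin(360°/8) = 229.10 mm²); the sphere at (-3, 11.5): section is a regular 8-gon, circumradius = √(r²−h²) = √(7²−3.5²) = 6.062 (area = (8/2)·6.062²·sin(360°/8) = 103.94 mm²); Taking the union: the regions partially overlap — summed areas 502.54 mm² minus the doubly-counted overlap 12.27 mm² gives 490.27 mm² — area = 490.27 mm². So its area = 490.27 mm². Layer 5 (z = 1.25): the cone contributes a regular 8-gon of circumradius 5.188 (interpolated between r1=5.5 and r2=2.5 at t=0.104) (area = (8/2)·5.188²·sin(360°/8) = 76.11 mm²); the cube at (-0.5, -3.5) is not intersected at this z (z outside [3.5, 19.5]); the cylinder at (15.5, 13.5) does not reach this height (z outside [5.5, 17]); the r=7 sphere at (-3, 11.5) slices to a regular 8-gon of circumradius 1.854 (√(r²−h²) with h=6.75 from center) (area = (8/2)·1.854²·sin(360°/8) = 9.72 mm²); Combining (union): the 2 present regions are separate (no shared area or edge), so areas and boundary lengths simply add and each stays a separate island — area = 85.84 mm². So its area = 85.84 mm². Layer 46 is larger (490.27 vs 85.84 mm²).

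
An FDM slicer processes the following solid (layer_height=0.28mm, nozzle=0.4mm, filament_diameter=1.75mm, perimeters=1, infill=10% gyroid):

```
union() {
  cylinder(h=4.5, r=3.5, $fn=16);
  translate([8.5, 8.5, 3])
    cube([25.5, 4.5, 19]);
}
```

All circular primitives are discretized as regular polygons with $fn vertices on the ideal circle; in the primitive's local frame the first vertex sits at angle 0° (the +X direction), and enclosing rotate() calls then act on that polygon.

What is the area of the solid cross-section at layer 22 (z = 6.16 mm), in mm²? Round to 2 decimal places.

114.75 mm²

At z = 6.16 mm: the cylinder does not reach this height (z outside [0, 4.5]); the cube at (8.5, 8.5) is present — its section is the full 25.5×4.5 rectangle (area 114.75 mm²); Merging all regions: only the 25.5×4.5 cube at (8.5, 8.5) is present, so the union is just that shape — area = 114.75 mm². Overall, the cross-section is a single solid region. Net area = 114.75 mm².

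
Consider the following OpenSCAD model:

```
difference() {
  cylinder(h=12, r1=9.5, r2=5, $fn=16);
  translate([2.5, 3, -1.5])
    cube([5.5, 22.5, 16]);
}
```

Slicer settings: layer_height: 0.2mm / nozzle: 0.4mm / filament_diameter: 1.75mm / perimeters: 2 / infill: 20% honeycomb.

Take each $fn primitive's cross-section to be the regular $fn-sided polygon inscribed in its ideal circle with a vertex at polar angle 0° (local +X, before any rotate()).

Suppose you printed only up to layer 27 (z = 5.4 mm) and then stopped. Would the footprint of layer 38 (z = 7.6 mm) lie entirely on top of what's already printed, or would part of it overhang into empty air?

Compare the two slices. At z = 5.4: the cone contributes a regular 16-gon of circumradius 7.475 (interpolated between r1=9.5 and r2=5 at t=0.450) (area = (16/2)·7.475²·sin(360°/16) = 171.06 mm²); the 5.5×22.5 cube at (2.5, 3) contributes its full rectangle (area 123.75 mm²); Subtracting the remaining from the first: starting from the cone (171.06 mm²), the 5.5×22.5 cube at (2.5, 3) partially overlaps it — only the 10.67 mm² overlap (of its 123.75 mm²) is removed, clipping the outline — area = 160.39 mm². At z = 7.6: the cone contributes a regular 16-gon of circumradius 6.650 (interpolated between r1=9.5 and r2=5 at t=0.633) (area = (16/2)·6.650²·sin(360°/16) = 135.39 mm²); the cube at (2.5, 3) is present — its section is the full 5.5×22.5 rectangle (area 123.75 mm²); Subtracting the remaining from the first: starting from the cone (135.39 mm²), the 5.5×22.5 cube at (2.5, 3) partially overlaps it — only the 6.34 mm² overlap (of its 123.75 mm²) is removed, clipping the outline — area = 129.05 mm². Checking containment: the cross-section at z = 7.6 is a subset of the cross-section at z = 5.4.

entirely on top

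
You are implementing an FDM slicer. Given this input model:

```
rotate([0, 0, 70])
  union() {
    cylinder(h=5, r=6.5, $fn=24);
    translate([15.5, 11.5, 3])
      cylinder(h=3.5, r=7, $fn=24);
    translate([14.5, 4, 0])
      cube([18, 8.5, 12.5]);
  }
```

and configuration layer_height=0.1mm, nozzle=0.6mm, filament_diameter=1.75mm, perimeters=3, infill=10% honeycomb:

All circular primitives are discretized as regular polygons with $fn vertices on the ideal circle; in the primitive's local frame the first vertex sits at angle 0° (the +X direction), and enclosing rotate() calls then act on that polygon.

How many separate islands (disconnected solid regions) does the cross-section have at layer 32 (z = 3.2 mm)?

2

At z = 3.2 mm: the cylinder: section is a regular 24-gon, circumradius r=6.5; the r=7 cylinder at (15.5, 11.5) gives a regular 24-gon of circumradius 7 (constant along its height); the cube at (14.5, 4) (footprint 18×8.5) is included at this height; Merging all regions: the regions partially overlap (shared area 52.91 mm²), so overlapping operands fuse into one piece — 2 connected regions; (whole slice rotated 70° about Z — lengths, areas and connectivity unchanged). Overall, the cross-section has 2 separate islands. Island count = 2.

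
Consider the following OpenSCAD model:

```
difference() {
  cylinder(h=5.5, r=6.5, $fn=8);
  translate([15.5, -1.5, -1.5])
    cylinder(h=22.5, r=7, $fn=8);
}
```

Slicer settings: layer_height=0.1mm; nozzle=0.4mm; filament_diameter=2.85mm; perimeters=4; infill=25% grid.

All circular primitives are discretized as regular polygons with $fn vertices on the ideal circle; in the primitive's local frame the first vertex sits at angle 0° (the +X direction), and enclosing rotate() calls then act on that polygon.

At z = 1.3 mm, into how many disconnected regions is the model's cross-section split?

1

At z = 1.3 mm: the r=6.5 cylinder gives a regular 8-gon of circumradius 6.5 (constant along its height); the cylinder at (15.5, -1.5): section is a regular 8-gon, circumradius r=7; After the difference (first − rest): starting from the r=6.5 cylinder, the r=7 cylinder at (15.5, -1.5) misses the remaining region (no effect) — 1 connected region. The result has 1 disconnected region.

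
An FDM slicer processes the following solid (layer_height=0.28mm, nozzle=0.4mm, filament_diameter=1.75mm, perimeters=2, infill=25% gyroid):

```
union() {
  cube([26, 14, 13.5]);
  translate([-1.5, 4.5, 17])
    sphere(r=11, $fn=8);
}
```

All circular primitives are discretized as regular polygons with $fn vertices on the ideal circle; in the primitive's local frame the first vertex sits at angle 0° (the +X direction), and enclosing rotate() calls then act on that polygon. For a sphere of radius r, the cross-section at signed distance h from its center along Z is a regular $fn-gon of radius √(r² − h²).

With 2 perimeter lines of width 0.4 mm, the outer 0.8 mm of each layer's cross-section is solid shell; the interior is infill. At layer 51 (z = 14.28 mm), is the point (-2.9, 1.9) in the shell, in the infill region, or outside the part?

infill

At z = 14.28 mm: the cube does not reach this height (z outside [0, 13.5]); the r=11 sphere at (-1.5, 4.5) slices to a regular 8-gon of circumradius 10.658 (√(r²−h²) with h=2.72 from center); Merging all regions: only the r=11 sphere at (-1.5, 4.5) is present, so the union is just that shape — 1 connected region. Overall, the cross-section is a single solid region. The nearest boundary edge runs (-9.04, -3.04)→(-1.50, -6.16); distance from the point to it = 6.91 mm. The point is inside the cross-section and 6.91 mm from the nearest boundary — more than the 0.8 mm shell width (2 × 0.4), so it's in the infill interior.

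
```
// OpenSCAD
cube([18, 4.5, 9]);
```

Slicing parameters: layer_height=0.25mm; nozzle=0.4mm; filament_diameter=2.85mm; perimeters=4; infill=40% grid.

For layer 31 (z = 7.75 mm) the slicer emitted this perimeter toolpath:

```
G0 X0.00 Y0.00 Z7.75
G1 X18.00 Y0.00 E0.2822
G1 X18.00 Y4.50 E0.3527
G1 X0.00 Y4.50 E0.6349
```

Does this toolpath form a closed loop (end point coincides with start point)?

no

Start point (G0): (0.00, 0.00). End point (last G1): the path does not return to the start — open.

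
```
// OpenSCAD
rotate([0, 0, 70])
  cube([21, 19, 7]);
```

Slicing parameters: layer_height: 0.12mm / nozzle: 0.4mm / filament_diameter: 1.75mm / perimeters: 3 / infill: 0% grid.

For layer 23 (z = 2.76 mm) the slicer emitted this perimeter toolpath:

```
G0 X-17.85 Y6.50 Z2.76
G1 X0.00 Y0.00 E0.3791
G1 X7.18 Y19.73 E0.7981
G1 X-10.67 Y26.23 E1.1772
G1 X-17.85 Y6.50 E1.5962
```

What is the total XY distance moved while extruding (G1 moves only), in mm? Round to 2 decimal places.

Sum the Euclidean lengths of each G1 segment: total = 79.98 mm.

79.98 mm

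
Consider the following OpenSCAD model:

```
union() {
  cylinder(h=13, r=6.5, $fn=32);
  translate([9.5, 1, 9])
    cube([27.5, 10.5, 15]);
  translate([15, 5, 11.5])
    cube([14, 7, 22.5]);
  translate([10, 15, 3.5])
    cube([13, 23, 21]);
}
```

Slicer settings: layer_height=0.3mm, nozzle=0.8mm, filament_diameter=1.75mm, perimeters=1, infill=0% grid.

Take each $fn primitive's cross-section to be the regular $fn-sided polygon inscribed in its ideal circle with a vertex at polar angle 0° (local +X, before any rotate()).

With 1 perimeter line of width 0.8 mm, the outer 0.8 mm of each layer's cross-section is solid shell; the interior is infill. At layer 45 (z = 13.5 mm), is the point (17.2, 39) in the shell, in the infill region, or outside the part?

At z = 13.5 mm: the cylinder does not reach this height (z outside [0, 13]); the cube at (9.5, 1) is present — its section is the full 27.5×10.5 rectangle; the 14×7 cube at (15, 5) contributes its full rectangle; the 13×23 cube at (10, 15) contributes its full rectangle; Combining (union): the regions partially overlap (shared area 91.00 mm²), so overlapping operands fuse into one piece — 2 connected regions. Overall, the cross-section has 2 separate islands. The nearest boundary edge runs (10.00, 38.00)→(23.00, 38.00); distance from the point to it = 1.00 mm. The point is not inside any of the regions above, so it lies outside the cross-section (1.00 mm from the nearest boundary).

outside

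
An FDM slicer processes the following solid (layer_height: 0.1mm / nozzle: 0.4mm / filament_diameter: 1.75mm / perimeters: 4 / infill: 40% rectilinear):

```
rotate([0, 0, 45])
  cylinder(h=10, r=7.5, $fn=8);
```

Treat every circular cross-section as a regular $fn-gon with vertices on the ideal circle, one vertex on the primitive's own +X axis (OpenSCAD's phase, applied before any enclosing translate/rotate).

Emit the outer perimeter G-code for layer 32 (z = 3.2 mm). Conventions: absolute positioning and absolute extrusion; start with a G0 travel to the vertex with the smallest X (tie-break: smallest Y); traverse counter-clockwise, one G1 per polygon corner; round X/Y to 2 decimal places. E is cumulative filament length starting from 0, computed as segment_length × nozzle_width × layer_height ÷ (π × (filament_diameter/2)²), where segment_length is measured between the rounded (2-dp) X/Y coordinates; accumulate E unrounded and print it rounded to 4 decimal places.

G0 X-7.50 Y0.00 Z3.20
G1 X-5.30 Y-5.30 E0.0954
G1 X0.00 Y-7.50 E0.1909
G1 X5.30 Y-5.30 E0.2863
G1 X7.50 Y0.00 E0.3817
G1 X5.30 Y5.30 E0.4772
G1 X0.00 Y7.50 E0.5726
G1 X-5.30 Y5.30 E0.6680
G1 X-7.50 Y0.00 E0.7634

At z = 3.2 mm: the r=7.5 cylinder contributes a regular 8-gon of circumradius 7.5; (rotated 45° about Z; rotation is an isometry so areas/perimeters/island counts are preserved). The outline is a single polygon with 8 vertices. Extrusion per mm of travel: 0.4 × 0.1 / (π × 0.875²) = 0.016630. Accumulating E over each segment gives final E = 0.7634.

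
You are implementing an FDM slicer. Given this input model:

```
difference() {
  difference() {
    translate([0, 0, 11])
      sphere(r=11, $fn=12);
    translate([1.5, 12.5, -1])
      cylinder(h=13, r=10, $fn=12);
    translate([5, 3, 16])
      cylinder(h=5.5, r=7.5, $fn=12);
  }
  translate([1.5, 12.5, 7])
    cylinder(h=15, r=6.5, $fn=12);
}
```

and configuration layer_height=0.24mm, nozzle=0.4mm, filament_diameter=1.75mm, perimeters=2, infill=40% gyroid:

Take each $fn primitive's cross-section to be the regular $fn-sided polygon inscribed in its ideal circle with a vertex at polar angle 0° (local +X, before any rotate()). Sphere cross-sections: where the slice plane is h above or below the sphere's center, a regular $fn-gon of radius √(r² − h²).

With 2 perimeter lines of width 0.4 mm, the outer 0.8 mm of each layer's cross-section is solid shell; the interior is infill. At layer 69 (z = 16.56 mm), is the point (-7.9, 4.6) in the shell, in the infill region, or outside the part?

shell

At z = 16.56 mm: the sphere: section is a regular 12-gon, circumradius = √(r²−h²) = √(11²−5.56²) = 9.491; the cylinder at (1.5, 12.5) is absent (z outside [-1, 12]); the r=7.5 cylinder at (5, 3) gives a regular 12-gon of circumradius 7.5 (constant along its height); Taking the first minus the rest: starting from the r=11 sphere, the r=7.5 cylinder at (5, 3) partially overlaps it — only the 118.69 mm² overlap (of its 168.75 mm²) is removed, clipping the outline — 1 connected region; the r=6.5 cylinder at (1.5, 12.5) contributes a regular 12-gon of circumradius 6.5; Taking the first minus the rest: starting from that combined region, the r=6.5 cylinder at (1.5, 12.5) partially overlaps it — only the 5.68 mm² overlap (of its 126.75 mm²) is removed, clipping the outline — 1 connected region. Overall, the cross-section is a single solid region. The nearest boundary edge runs (-8.22, 4.75)→(-4.75, 8.22); distance from the point to it = 0.33 mm. The point is inside the cross-section, 0.33 mm from the nearest boundary — within the 0.8 mm shell band (2 × 0.4).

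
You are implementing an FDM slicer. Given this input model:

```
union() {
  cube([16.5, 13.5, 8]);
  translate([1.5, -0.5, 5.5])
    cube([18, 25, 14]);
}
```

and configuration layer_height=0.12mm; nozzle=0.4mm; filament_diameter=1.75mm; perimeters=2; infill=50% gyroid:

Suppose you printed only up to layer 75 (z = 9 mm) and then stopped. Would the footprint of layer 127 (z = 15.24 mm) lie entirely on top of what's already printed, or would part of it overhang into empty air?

Compare the two slices. At z = 9: the cube is not intersected at this z (z outside [0, 8]); the cube at (1.5, -0.5) is present — its section is the full 18×25 rectangle (area 450.00 mm²); Taking the union: only the 18×25 cube at (1.5, -0.5) is present, so the union is just that shape — area = 450.00 mm². At z = 15.24: the cube is absent (z outside [0, 8]); the 18×25 cube at (1.5, -0.5) contributes its full rectangle (area 450.00 mm²); Combining (union): only the 18×25 cube at (1.5, -0.5) is present, so the union is just that shape — area = 450.00 mm². Checking containment: the cross-section at z = 15.24 is a subset of the cross-section at z = 9.

entirely on top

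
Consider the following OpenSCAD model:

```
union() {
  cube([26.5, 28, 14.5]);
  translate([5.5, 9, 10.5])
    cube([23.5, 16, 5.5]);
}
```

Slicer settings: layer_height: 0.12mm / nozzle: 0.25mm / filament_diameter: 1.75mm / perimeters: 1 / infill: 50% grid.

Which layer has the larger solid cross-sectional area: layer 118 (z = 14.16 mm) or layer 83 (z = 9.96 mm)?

layer 118 (z = 14.16 mm)

Layer 118 (z = 14.16): the 26.5×28 cube contributes its full rectangle (area 742.00 mm²); the cube at (5.5, 9) (footprint 23.5×16) is included at this height (area 376.00 mm²); Merging all regions: the regions partially overlap — summed areas 1118.00 mm² minus the doubly-counted overlap 336.00 mm² gives 782.00 mm² — area = 782.00 mm². So its area = 782.00 mm². Layer 83 (z = 9.96): the cube (footprint 26.5×28) is included at this height (area 742.00 mm²); the cube at (5.5, 9) does not reach this height (z outside [10.5, 16]); Taking the union: only the 26.5×28 cube is present, so the union is just that shape — area = 742.00 mm². So its area = 742.00 mm². Layer 118 is larger (782.00 vs 742.00 mm²).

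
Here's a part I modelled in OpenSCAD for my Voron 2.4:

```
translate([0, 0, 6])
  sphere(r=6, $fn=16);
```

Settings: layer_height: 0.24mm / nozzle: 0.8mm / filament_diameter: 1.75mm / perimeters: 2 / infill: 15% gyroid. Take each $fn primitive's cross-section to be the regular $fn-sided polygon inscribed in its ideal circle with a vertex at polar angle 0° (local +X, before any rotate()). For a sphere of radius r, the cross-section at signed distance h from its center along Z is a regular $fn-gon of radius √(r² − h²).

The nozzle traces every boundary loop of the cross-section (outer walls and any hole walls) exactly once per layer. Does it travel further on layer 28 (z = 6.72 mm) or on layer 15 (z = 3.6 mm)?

Layer 28 (z = 6.72): the r=6 sphere slices to a regular 16-gon of circumradius 5.957 (√(r²−h²) with h=0.72 from center) (perimeter = 2·16·5.957·sin(180°/16) = 37.19 mm). So its perimeter = 37.19 mm. Layer 15 (z = 3.6): the r=6 sphere contributes a regular 16-gon of circumradius √(6²−2.4²) = 5.499 (perimeter = 2·16·5.499·sin(180°/16) = 34.33 mm). So its perimeter = 34.33 mm. Layer 28 is larger (37.19 vs 34.33 mm).

layer 28 (z = 6.72 mm)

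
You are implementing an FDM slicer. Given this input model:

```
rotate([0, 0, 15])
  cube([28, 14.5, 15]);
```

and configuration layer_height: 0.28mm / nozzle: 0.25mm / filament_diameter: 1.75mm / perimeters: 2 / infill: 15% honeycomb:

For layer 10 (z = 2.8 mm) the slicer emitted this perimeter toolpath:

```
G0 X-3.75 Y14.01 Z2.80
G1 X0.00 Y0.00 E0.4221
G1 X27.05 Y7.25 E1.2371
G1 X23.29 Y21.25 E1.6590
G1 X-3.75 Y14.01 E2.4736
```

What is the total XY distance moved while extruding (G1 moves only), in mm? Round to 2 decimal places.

85.00 mm

Sum the Euclidean lengths of each G1 segment: total = 85.00 mm.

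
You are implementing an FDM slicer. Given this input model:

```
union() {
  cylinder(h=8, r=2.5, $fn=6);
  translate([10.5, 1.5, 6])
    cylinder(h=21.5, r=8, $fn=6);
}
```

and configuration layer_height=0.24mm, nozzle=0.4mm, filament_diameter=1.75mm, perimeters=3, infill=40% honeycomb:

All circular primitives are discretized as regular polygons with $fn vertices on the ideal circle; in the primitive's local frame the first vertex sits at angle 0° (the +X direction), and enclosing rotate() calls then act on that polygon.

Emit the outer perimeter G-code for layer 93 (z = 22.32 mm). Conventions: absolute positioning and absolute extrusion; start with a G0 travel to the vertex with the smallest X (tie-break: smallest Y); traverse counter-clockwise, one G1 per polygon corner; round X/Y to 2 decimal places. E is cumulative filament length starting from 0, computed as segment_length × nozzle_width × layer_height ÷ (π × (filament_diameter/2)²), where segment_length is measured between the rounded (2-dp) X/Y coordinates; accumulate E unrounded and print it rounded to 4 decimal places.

At z = 22.32 mm: the cylinder is not intersected at this z (z outside [0, 8]); the r=8 cylinder at (10.5, 1.5) gives a regular 6-gon of circumradius 8 (constant along its height); Combining (union): only the r=8 cylinder at (10.5, 1.5) is present, so the union is just that shape — 1 connected region. The outline is a single polygon with 6 vertices. Extrusion per mm of travel: 0.4 × 0.24 / (π × 0.875²) = 0.039912. Accumulating E over each segment gives final E = 1.9160.

G0 X2.50 Y1.50 Z22.32
G1 X6.50 Y-5.43 E0.3194
G1 X14.50 Y-5.43 E0.6387
G1 X18.50 Y1.50 E0.9580
G1 X14.50 Y8.43 E1.2774
G1 X6.50 Y8.43 E1.5967
G1 X2.50 Y1.50 E1.9160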